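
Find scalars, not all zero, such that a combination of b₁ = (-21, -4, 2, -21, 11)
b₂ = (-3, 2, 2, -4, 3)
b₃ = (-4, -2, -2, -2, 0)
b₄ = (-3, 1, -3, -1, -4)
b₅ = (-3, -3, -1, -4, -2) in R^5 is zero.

Solve the homogeneous system with b₁, b₂, b₃, b₄, b₅ as columns by row-reducing the coefficient matrix.
One solution (up to scaling) is (1, -3, -3, 1, -1).

b₁ - 3b₂ - 3b₃ + b₄ - b₅ = 0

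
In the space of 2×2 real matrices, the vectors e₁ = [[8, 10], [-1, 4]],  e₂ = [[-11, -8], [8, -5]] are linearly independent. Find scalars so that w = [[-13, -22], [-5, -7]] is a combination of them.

Identify each element with its coordinate vector in ℝ⁴ via {E₁₁, E₁₂, E₂₁, E₂₂}.
Write w = a₁e₁ + a₂e₂ and equate components.
The system has the unique solution (a₁, a₂) = (-3, -1).

w = -3e₁ - e₂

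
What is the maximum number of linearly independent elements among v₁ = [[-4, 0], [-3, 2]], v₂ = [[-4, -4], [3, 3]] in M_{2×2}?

2

Pass to coordinate vectors with respect to the basis {E₁₁, E₁₂, E₂₁, E₂₂}.
Apply Gaussian elimination to the matrix whose rows are v₁, v₂.
The echelon form has 2 nonzero rows, so the rank is 2.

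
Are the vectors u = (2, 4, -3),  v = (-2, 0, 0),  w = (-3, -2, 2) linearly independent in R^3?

The matrix [u|v|w] has determinant 4.
A nonzero determinant means the columns are linearly independent.

linearly independent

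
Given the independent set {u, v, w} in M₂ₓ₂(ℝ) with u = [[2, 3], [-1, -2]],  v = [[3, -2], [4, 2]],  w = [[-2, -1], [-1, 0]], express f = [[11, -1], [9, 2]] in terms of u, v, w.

f = 2u + 3v + w

Take coordinate vectors relative to {E₁₁, E₁₂, E₂₁, E₂₂}.
Solve the system with u, v, w as columns and f as the right-hand side.
Row-reducing the augmented matrix gives the unique coefficients (a₁, a₂, a₃) = (2, 3, 1).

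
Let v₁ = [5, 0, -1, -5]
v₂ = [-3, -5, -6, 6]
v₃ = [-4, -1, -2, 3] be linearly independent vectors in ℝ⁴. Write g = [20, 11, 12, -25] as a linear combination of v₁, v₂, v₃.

Write g = c₁v₁ + … + c₃v₃ and equate components.
Row-reducing the augmented matrix gives the unique coefficients (c₁, c₂, c₃) = (2, -2, -1).

g = 2v₁ - 2v₂ - v₃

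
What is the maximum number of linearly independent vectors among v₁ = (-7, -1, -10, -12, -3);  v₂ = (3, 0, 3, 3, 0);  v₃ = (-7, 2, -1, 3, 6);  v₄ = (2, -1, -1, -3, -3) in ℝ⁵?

Row-reduce the 4×5 matrix with these as rows.
Exactly 2 pivots survive; hence the rank is 2.

2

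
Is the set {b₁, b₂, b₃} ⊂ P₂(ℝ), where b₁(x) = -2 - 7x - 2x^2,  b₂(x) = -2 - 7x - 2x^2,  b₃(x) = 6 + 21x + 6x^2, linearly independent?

linearly dependent

Write each element as a coordinate vector in ℝ³ using {1, x, x^2}.
Row-reduce the matrix whose columns are b₁, b₂, b₃.
The reduction yields 1 nonzero row, so the rank is 1.
Since rank 1 < 3, the set is linearly dependent.
Indeed b₁ - b₂ = 0.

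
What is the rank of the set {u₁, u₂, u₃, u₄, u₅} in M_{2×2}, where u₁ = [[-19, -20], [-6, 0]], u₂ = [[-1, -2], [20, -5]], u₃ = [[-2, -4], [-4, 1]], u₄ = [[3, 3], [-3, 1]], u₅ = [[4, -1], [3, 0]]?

Use coordinates relative to {E₁₁, E₁₂, E₂₁, E₂₂}.
Form the matrix with u₁, u₂, u₃, u₄, u₅ as columns and reduce.
Reduction leaves 3 leading entries, giving rank 3.
(With 5 elements in a 4-dimensional space the rank is at most 4.)

3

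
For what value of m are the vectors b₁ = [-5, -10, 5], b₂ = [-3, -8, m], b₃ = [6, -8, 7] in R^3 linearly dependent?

m = 43/10

Place the vectors as rows of a 3×3 matrix; dependence ⇔ determinant zero.
The determinant works out to 430 - 100*m.
Setting this to zero gives m = 43/10.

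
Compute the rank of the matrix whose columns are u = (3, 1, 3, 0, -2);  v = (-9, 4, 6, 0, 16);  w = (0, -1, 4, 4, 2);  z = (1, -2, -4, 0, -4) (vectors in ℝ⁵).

3

Put the 5×4 matrix [u|v|w|z] into echelon form.
Reduction leaves 3 leading entries, giving rank 3.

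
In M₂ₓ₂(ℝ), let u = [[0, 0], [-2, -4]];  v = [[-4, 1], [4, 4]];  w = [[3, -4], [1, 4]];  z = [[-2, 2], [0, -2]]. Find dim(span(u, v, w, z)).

4

Pass to coordinate vectors with respect to the basis {E₁₁, E₁₂, E₂₁, E₂₂}.
Form the matrix with u, v, w, z as columns and reduce.
Reduction leaves 4 leading entries, giving rank 4.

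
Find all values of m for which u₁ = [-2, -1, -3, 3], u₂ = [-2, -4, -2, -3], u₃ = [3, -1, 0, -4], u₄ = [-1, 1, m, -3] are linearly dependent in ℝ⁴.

m = 58/11

Place the vectors as rows of a 4×4 matrix; dependence ⇔ determinant zero.
The determinant works out to 174 - 33*m.
This vanishes exactly when m = 58/11.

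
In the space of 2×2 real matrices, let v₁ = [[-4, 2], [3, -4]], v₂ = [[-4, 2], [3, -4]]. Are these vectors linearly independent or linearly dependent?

Write each element as a coordinate vector in ℝ⁴ using {E₁₁, E₁₂, E₂₁, E₂₂}.
Two of the vectors are equal, giving an immediate dependence.

linearly dependent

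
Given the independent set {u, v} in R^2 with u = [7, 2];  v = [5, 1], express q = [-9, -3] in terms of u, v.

Solve the system with u, v as columns and q as the right-hand side.
The system has the unique solution (a₁, a₂) = (-2, 1).

q = -2u + v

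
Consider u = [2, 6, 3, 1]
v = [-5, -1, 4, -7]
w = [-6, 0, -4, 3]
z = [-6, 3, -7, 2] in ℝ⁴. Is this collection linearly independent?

Row-reduce the matrix whose columns are u, v, w, z.
The reduction yields 4 nonzero rows, so the rank is 4.
Since rank = 4 (the number of vectors), the set is linearly independent.

linearly independent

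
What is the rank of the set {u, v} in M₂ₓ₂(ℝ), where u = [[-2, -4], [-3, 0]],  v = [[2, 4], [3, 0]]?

Pass to coordinate vectors with respect to the basis {E₁₁, E₁₂, E₂₁, E₂₂}.
Put the 4×2 matrix [u|v] into echelon form.
The echelon form has 1 nonzero row, so the rank is 1.

1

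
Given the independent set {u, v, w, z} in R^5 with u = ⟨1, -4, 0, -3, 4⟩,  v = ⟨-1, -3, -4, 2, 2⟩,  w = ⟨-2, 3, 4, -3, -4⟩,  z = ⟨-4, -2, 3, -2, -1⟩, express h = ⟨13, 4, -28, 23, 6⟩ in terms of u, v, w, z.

Solve the system with u, v, w, z as columns and h as the right-hand side.
Back-substitution yields (a₁, …, a₄) = (-2, 3, -1, -4).

h = -2u + 3v - w - 4z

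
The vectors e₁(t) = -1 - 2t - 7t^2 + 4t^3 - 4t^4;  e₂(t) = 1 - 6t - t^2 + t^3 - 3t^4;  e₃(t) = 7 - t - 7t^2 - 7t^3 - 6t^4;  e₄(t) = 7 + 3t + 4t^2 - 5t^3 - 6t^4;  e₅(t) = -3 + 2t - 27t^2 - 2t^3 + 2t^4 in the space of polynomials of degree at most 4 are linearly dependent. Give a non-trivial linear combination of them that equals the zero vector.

Take coordinates with respect to {1, t, …, t^4}.
Set up α₁e₁ + … + α₅e₅ = 0 and solve the homogeneous system.
One solution (up to scaling) is (1, -2, 2, -2, -1).

e₁ - 2e₂ + 2e₃ - 2e₄ - e₅ = 0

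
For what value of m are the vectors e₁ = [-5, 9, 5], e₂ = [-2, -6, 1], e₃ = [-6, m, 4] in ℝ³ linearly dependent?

Place the vectors as rows of a 3×3 matrix; dependence ⇔ determinant zero.
The determinant works out to -5*m - 42.
Setting this to zero gives m = -42/5.

m = -42/5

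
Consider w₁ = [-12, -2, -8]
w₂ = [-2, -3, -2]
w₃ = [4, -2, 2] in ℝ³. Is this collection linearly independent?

The matrix [w₁|w₂|w₃] has determinant 0.
A zero determinant means the columns are linearly dependent.
Indeed w₁ - 2w₂ + 2w₃ = 0.

linearly dependent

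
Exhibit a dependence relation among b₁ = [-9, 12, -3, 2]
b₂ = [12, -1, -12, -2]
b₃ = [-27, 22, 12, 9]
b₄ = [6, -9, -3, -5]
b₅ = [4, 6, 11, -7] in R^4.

Solve the homogeneous system with b₁, b₂, b₃, b₄, b₅ as columns by row-reducing the coefficient matrix.
The free variable yields coefficients (1, -1, -1, -1, 0) (any nonzero multiple also works).

b₁ - b₂ - b₃ - b₄ = 0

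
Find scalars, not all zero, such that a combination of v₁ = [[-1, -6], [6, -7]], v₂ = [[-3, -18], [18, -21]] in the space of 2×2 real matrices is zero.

3v₁ - v₂ = 0

Write each element as a vector in ℝ⁴ using {E₁₁, E₁₂, E₂₁, E₂₂}.
Row-reduce the matrix with v₁, v₂ as columns; the null space gives the coefficients.
A generator of the null space is (3, -1).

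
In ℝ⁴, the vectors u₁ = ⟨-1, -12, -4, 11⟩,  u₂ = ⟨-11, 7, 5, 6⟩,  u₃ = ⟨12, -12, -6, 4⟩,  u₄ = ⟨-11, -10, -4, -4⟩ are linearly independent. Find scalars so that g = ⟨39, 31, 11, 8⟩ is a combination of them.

g = 2u₁ - 3u₂ - 3u₃ - 4u₄

Write g = a₁u₁ + … + a₄u₄ and equate components.
Back-substitution yields (a₁, …, a₄) = (2, -3, -3, -4).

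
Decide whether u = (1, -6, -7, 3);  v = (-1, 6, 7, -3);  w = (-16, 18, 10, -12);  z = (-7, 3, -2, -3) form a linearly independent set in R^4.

The matrix [u|v|w|z] has determinant 0.
A zero determinant means the columns are linearly dependent.
Indeed u + v = 0.

linearly dependent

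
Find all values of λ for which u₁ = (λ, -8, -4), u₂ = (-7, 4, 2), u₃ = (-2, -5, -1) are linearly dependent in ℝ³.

Dependence holds iff the 3×3 matrix [u₁ u₂ u₃] is singular.
Cofactor expansion gives det = 6*λ - 84.
Setting this to zero gives λ = 14.

λ = 14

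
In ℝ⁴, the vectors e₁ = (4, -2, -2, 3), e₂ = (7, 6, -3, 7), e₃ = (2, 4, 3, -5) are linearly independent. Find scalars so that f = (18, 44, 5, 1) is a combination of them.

Since e₁, e₂, e₃ are independent, the coefficients expressing f are uniquely determined by a linear system.
Row-reducing the augmented matrix gives the unique coefficients (α₁, α₂, α₃) = (-4, 4, 3).

f = -4e₁ + 4e₂ + 3e₃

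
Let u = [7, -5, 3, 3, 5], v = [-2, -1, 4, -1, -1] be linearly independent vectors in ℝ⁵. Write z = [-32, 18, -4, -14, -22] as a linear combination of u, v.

z = -4u + 2v

Set up the augmented matrix [u | v | z] and row-reduce.
Row-reducing the augmented matrix gives the unique coefficients (c₁, c₂) = (-4, 2).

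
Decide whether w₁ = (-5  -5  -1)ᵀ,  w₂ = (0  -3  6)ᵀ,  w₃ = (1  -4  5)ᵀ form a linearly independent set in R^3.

linearly independent

Row-reduce the matrix whose columns are w₁, w₂, w₃.
The reduction yields 3 nonzero rows, so the rank is 3.
Since rank = 3 (the number of vectors), the set is linearly independent.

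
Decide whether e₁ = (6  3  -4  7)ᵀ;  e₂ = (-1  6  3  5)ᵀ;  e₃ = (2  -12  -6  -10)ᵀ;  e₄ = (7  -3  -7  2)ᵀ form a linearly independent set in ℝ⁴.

linearly dependent

The matrix [e₁|e₂|e₃|e₄] has determinant 0.
A zero determinant means the columns are linearly dependent.
Indeed 2e₂ + e₃ = 0.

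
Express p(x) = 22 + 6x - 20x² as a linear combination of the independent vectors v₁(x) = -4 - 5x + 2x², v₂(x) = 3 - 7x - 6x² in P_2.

p = -4v₁ + 2v₂

Work in coordinates with respect to the standard basis {1, x, x²}.
Since v₁, v₂ are independent, the coefficients expressing p are uniquely determined by a linear system.
Row-reducing the augmented matrix gives the unique coefficients (a₁, a₂) = (-4, 2).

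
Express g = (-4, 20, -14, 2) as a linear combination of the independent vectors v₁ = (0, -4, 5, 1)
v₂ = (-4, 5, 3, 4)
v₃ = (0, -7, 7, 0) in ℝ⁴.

g = -2v₁ + v₂ - v₃

Write g = a₁v₁ + … + a₃v₃ and equate components.
Row-reducing the augmented matrix gives the unique coefficients (a₁, a₂, a₃) = (-2, 1, -1).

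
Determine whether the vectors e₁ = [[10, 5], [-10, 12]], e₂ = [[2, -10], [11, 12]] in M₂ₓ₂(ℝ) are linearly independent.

Write each element as a coordinate vector in ℝ⁴ using {E₁₁, E₁₂, E₂₁, E₂₂}.
Place the vectors as rows of a 2×4 matrix and reduce to echelon form.
The reduction yields 2 nonzero rows, so the rank is 2.
Since rank = 2 (the number of vectors), the set is linearly independent.

linearly independent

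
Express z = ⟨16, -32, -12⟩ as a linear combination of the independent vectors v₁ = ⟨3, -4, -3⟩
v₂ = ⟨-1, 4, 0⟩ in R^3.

Set up the augmented matrix [v₁ | v₂ | z] and row-reduce.
Back-substitution yields (α₁, α₂) = (4, -4).

z = 4v₁ - 4v₂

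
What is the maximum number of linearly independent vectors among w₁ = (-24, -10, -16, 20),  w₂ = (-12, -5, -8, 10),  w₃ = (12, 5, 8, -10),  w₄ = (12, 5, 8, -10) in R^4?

1

Row-reduce the 4×4 matrix with these as rows.
The echelon form has 1 nonzero row, so the rank is 1.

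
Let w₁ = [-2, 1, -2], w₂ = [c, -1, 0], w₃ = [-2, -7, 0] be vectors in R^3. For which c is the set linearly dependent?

Place the vectors as rows of a 3×3 matrix; dependence ⇔ determinant zero.
Cofactor expansion gives det = 14*c + 4.
This vanishes exactly when c = -2/7.

c = -2/7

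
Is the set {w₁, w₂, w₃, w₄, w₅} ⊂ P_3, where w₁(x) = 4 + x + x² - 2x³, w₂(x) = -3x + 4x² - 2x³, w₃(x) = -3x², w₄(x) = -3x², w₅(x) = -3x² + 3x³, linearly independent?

Take coordinates with respect to the standard basis {1, x, …, x³}.
There are 5 vectors in a 4-dimensional space, so they cannot be linearly independent.

linearly dependent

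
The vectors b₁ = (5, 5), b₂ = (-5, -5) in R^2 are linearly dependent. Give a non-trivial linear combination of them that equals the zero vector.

Write the vectors as columns of a matrix and find a nonzero vector in its null space.
One solution (up to scaling) is (1, 1).

b₁ + b₂ = 0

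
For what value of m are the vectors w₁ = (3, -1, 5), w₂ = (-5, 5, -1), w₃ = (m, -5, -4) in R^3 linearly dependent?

m = 35/12

The vectors are dependent exactly when the determinant of the matrix with rows w₁, w₂, w₃ vanishes.
Expanding, det = 70 - 24*m.
This vanishes exactly when m = 35/12.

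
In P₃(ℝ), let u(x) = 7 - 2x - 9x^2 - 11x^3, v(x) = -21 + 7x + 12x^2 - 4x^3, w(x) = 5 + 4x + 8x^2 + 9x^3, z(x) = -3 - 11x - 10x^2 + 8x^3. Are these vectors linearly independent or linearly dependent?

Take coordinates with respect to the standard basis {1, x, …, x^3}.
Row-reduce the matrix whose columns are u, v, w, z.
The reduction yields 3 nonzero rows, so the rank is 3.
Since rank 3 < 4, the set is linearly dependent.

linearly dependent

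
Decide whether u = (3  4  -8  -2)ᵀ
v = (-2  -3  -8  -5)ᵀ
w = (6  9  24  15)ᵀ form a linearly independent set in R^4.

Place the vectors as rows of a 3×4 matrix and reduce to echelon form.
The reduction yields 2 nonzero rows, so the rank is 2.
Since rank 2 < 3, the set is linearly dependent.
Indeed 3v + w = 0.

linearly dependent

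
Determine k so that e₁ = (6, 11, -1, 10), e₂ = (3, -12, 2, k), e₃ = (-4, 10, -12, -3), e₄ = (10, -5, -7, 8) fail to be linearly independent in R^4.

Place the vectors as rows of a 4×4 matrix; dependence ⇔ determinant zero.
Expanding, det = -2328*k - 970.
This vanishes exactly when k = -5/12.

k = -5/12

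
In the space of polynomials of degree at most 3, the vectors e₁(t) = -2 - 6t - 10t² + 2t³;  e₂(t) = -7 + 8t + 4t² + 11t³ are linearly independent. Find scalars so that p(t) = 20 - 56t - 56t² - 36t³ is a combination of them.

p = 4e₁ - 4e₂

Identify each element with its coordinate vector in ℝ⁴ via {1, t, …, t³}.
Set up the augmented matrix [e₁ | e₂ | p] and row-reduce.
Back-substitution yields (α₁, α₂) = (4, -4).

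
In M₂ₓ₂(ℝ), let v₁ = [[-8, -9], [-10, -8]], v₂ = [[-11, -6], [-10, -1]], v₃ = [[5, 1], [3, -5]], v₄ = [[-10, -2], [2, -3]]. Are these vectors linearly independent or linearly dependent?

Write each element as a coordinate vector in ℝ⁴ using {E₁₁, E₁₂, E₂₁, E₂₂}.
Row-reduce the matrix whose columns are v₁, v₂, v₃, v₄.
The reduction yields 4 nonzero rows, so the rank is 4.
Since rank = 4 (the number of vectors), the set is linearly independent.

linearly independent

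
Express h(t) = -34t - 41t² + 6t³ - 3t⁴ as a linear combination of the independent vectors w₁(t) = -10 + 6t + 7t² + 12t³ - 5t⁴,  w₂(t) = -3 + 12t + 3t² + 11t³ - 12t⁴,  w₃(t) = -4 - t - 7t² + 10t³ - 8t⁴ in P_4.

h = -w₁ - 2w₂ + 4w₃

Identify each element with its coordinate vector in ℝ⁵ via {1, t, …, t⁴}.
Solve the system with w₁, w₂, w₃ as columns and h as the right-hand side.
The system has the unique solution (c₁, c₂, c₃) = (-1, -2, 4).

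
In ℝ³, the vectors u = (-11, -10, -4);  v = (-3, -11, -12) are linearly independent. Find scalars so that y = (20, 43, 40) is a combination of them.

y = -u - 3v

Solve the system with u, v as columns and y as the right-hand side.
Row-reducing the augmented matrix gives the unique coefficients (c₁, c₂) = (-1, -3).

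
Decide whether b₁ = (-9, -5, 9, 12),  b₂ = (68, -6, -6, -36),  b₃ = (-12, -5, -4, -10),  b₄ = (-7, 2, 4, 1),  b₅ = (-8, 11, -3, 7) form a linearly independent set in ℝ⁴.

There are 5 vectors in a 4-dimensional space, so they cannot be linearly independent.

linearly dependent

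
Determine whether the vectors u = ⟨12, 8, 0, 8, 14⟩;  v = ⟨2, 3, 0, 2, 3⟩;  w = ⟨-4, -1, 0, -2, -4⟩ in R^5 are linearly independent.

Row-reduce the matrix whose columns are u, v, w.
The reduction yields 2 nonzero rows, so the rank is 2.
Since rank 2 < 3, the set is linearly dependent.

linearly dependent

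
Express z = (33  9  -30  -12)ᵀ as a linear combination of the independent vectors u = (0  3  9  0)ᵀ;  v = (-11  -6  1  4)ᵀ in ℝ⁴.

Write z = a₁u + a₂v and equate components.
The system has the unique solution (a₁, a₂) = (-3, -3).

z = -3u - 3v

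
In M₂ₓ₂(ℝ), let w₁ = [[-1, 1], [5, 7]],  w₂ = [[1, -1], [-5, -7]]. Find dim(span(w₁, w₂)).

1

Represent each element by its coordinate vector in ℝ⁴.
Row-reduce the 2×4 matrix with these as rows.
The echelon form has 1 nonzero row, so the rank is 1.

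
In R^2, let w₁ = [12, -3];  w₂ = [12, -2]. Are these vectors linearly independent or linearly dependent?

linearly independent

Form the 2×2 matrix with these as columns; its determinant is 12.
A nonzero determinant means the columns are linearly independent.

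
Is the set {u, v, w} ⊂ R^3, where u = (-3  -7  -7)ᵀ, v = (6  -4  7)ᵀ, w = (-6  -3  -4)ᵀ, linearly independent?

Form the 3×3 matrix with these as columns; its determinant is 309.
A nonzero determinant means the columns are linearly independent.

linearly independent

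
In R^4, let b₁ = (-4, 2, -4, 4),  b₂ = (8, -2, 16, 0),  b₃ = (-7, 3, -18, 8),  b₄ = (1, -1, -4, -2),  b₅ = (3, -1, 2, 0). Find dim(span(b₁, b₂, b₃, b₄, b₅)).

Form the matrix with b₁, b₂, b₃, b₄, b₅ as columns and reduce.
The echelon form has 3 nonzero rows, so the rank is 3.
(With 5 elements in a 4-dimensional space the rank is at most 4.)

3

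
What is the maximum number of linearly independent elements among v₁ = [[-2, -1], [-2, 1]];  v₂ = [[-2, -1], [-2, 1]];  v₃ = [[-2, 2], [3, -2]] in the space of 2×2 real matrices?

Pass to coordinate vectors with respect to the basis {E₁₁, E₁₂, E₂₁, E₂₂}.
Apply Gaussian elimination to the matrix whose rows are v₁, v₂, v₃.
Reduction leaves 2 leading entries, giving rank 2.

2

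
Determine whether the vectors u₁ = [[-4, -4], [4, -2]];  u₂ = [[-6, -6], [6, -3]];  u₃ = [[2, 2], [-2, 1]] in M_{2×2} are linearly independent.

Take coordinates with respect to the standard basis {E₁₁, E₁₂, E₂₁, E₂₂}.
Place the vectors as rows of a 3×4 matrix and reduce to echelon form.
The reduction yields 1 nonzero row, so the rank is 1.
Since rank 1 < 3, the set is linearly dependent.

linearly dependent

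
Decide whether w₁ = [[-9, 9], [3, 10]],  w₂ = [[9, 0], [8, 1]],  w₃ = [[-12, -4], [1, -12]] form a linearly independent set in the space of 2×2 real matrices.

linearly independent

Take coordinates with respect to the standard basis {E₁₁, E₁₂, E₂₁, E₂₂}.
Place the vectors as rows of a 3×4 matrix and reduce to echelon form.
The reduction yields 3 nonzero rows, so the rank is 3.
Since rank = 3 (the number of vectors), the set is linearly independent.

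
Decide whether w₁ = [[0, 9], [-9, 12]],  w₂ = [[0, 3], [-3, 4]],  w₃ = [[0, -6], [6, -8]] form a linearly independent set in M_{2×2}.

Write each element as a coordinate vector in ℝ⁴ using {E₁₁, E₁₂, E₂₁, E₂₂}.
Row-reduce the matrix whose columns are w₁, w₂, w₃.
The reduction yields 1 nonzero row, so the rank is 1.
Since rank 1 < 3, the set is linearly dependent.
Indeed w₁ - 3w₂ = 0.

linearly dependent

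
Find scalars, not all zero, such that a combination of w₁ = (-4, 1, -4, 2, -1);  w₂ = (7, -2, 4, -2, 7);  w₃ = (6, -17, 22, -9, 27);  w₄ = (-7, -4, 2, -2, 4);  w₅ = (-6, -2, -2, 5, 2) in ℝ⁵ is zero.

Write the vectors as columns of a matrix and find a nonzero vector in its null space.
The free variable yields coefficients (3, -2, 1, -2, -1) (any nonzero multiple also works).

3w₁ - 2w₂ + w₃ - 2w₄ - w₅ = 0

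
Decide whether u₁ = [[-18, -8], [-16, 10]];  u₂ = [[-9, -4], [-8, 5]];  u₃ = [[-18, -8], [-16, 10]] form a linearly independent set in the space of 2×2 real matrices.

Take coordinates with respect to the standard basis {E₁₁, E₁₂, E₂₁, E₂₂}.
Place the vectors as rows of a 3×4 matrix and reduce to echelon form.
The reduction yields 1 nonzero row, so the rank is 1.
Since rank 1 < 3, the set is linearly dependent.

linearly dependent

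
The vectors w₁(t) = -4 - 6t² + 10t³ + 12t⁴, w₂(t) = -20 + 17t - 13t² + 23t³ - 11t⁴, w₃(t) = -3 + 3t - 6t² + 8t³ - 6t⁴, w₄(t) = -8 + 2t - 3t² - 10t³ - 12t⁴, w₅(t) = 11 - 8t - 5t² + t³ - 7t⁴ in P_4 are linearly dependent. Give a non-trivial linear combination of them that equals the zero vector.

w₂ - 3w₃ + w₅ = 0

Write each element as a vector in ℝ⁵ using {1, t, …, t⁴}.
Row-reduce the matrix with w₁, w₂, w₃, w₄, w₅ as columns; the null space gives the coefficients.
A generator of the null space is (0, 1, -3, 0, 1).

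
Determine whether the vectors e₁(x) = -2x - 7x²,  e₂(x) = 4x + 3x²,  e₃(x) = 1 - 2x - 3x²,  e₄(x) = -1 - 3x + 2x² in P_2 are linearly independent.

linearly dependent

Write each element as a coordinate vector in ℝ³ using {1, x, x²}.
There are 4 vectors in a 3-dimensional space, so they cannot be linearly independent.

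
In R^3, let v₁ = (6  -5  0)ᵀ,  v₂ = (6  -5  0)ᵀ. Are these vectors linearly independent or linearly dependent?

linearly dependent

Two of the vectors are equal, giving an immediate dependence.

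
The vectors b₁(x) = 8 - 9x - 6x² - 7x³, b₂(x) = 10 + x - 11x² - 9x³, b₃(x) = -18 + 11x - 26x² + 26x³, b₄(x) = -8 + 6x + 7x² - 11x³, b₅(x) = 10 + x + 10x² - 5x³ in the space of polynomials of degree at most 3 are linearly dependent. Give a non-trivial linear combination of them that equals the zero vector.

2b₁ - b₂ + b₃ + b₄ + 2b₅ = 0

Pass to coordinate vectors relative to the basis {1, x, …, x³}.
Solve the homogeneous system with b₁, b₂, b₃, b₄, b₅ as columns by row-reducing the coefficient matrix.
One solution (up to scaling) is (2, -1, 1, 1, 2).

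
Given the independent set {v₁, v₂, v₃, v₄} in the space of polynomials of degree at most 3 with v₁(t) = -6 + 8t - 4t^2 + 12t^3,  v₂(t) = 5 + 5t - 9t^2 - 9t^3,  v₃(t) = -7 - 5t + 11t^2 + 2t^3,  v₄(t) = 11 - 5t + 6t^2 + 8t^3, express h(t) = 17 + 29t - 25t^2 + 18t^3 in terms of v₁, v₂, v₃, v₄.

Take coordinate vectors relative to {1, t, …, t^3}.
Solve the system with v₁, v₂, v₃, v₄ as columns and h as the right-hand side.
Back-substitution yields (c₁, …, c₄) = (3, 4, 1, 2).

h = 3v₁ + 4v₂ + v₃ + 2v₄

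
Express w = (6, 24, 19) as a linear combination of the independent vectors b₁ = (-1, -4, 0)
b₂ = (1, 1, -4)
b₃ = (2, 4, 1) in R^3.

Solve the system with b₁, b₂, b₃ as columns and w as the right-hand side.
Back-substitution yields (a₁, a₂, a₃) = (-4, -4, 3).

w = -4b₁ - 4b₂ + 3b₃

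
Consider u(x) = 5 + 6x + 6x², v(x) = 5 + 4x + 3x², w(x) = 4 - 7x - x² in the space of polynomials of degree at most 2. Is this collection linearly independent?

linearly independent

Take coordinates with respect to the standard basis {1, x, x²}.
Row-reduce the matrix whose columns are u, v, w.
The reduction yields 3 nonzero rows, so the rank is 3.
Since rank = 3 (the number of vectors), the set is linearly independent.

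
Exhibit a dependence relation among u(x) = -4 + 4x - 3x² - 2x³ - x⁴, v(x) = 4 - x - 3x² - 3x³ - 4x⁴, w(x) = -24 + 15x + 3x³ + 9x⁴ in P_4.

3u - 3v - w = 0

Pass to coordinate vectors relative to the basis {1, x, …, x⁴}.
Row-reduce the matrix with u, v, w as columns; the null space gives the coefficients.
A generator of the null space is (3, -3, -1).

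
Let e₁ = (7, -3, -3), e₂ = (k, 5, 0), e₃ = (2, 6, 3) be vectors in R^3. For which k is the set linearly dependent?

The vectors are dependent exactly when the determinant of the matrix with rows e₁, e₂, e₃ vanishes.
Expanding, det = 135 - 9*k.
Setting this to zero gives k = 15.

k = 15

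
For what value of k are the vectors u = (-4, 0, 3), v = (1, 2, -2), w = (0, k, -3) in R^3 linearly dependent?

k = 24/5

The set is linearly dependent precisely when det[u; v; w] = 0.
Expanding, det = 24 - 5*k.
Solving 24 - 5*k = 0 yields k = 24/5.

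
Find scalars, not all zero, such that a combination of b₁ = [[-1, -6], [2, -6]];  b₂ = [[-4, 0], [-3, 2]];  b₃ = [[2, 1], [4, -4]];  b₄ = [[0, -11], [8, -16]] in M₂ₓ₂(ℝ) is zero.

2b₁ + b₃ - b₄ = 0

Write each element as a vector in ℝ⁴ using {E₁₁, E₁₂, E₂₁, E₂₂}.
Row-reduce the matrix with b₁, b₂, b₃, b₄ as columns; the null space gives the coefficients.
A generator of the null space is (2, 0, 1, -1).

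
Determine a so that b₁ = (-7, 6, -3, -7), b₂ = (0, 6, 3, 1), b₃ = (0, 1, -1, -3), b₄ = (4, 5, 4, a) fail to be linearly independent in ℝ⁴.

The set is linearly dependent precisely when det[b₁; b₂; b₃; b₄] = 0.
Expanding, det = 63*a - 84.
Solving 63*a - 84 = 0 yields a = 4/3.

a = 4/3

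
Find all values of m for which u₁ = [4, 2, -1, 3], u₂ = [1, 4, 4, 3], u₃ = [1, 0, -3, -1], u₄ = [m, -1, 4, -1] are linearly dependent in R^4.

The vectors are dependent exactly when the determinant of the matrix with rows u₁, u₂, u₃, u₄ vanishes.
Expanding, det = 30*m + 115.
This vanishes exactly when m = -23/6.

m = -23/6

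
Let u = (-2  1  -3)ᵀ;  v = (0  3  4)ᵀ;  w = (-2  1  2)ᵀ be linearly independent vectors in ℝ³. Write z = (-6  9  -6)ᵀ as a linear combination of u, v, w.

Write z = c₁u + … + c₃w and equate components.
The system has the unique solution (c₁, c₂, c₃) = (4, 2, -1).

z = 4u + 2v - w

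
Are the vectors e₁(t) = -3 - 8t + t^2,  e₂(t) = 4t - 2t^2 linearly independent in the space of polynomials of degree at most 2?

linearly independent

Take coordinates with respect to the standard basis {1, t, t^2}.
Row-reduce the matrix whose columns are e₁, e₂.
The reduction yields 2 nonzero rows, so the rank is 2.
Since rank = 2 (the number of vectors), the set is linearly independent.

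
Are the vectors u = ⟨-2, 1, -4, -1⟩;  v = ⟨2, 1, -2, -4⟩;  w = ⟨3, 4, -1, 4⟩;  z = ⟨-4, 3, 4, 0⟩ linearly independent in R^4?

linearly independent

Form the 4×4 matrix with these as columns; its determinant is 804.
A nonzero determinant means the columns are linearly independent.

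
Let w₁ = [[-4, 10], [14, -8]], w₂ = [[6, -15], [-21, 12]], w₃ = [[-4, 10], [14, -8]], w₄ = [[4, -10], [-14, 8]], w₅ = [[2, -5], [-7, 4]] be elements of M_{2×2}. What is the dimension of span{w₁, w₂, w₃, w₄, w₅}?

1

Pass to coordinate vectors with respect to the basis {E₁₁, E₁₂, E₂₁, E₂₂}.
Apply Gaussian elimination to the matrix whose rows are w₁, w₂, w₃, w₄, w₅.
There is 1 pivot column, so rank = 1.
(With 5 elements in a 4-dimensional space the rank is at most 4.)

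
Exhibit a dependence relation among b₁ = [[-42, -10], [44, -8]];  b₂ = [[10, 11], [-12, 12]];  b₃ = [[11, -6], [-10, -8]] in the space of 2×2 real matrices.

Take coordinates with respect to {E₁₁, E₁₂, E₂₁, E₂₂}.
Row-reduce the matrix with b₁, b₂, b₃ as columns; the null space gives the coefficients.
A generator of the null space is (1, 2, 2).

b₁ + 2b₂ + 2b₃ = 0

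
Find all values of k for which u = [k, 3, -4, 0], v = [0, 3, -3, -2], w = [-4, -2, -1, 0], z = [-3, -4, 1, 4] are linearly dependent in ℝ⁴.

k = -5/12

Dependence holds iff the 4×4 matrix [u v w z] is singular.
The determinant works out to -24*k - 10.
Setting this to zero gives k = -5/12.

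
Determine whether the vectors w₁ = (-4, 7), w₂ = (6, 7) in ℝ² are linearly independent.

linearly independent

Place the vectors as rows of a 2×2 matrix and reduce to echelon form.
The reduction yields 2 nonzero rows, so the rank is 2.
Since rank = 2 (the number of vectors), the set is linearly independent.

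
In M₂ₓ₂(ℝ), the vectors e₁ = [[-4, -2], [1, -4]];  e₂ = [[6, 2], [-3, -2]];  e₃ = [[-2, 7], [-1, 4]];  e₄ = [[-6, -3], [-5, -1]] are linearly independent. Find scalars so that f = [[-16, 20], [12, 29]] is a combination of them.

Work in coordinates with respect to the standard basis {E₁₁, E₁₂, E₂₁, E₂₂}.
Write f = c₁e₁ + … + c₄e₄ and equate components.
Row-reducing the augmented matrix gives the unique coefficients (c₁, …, c₄) = (-2, -4, 3, -1).

f = -2e₁ - 4e₂ + 3e₃ - e₄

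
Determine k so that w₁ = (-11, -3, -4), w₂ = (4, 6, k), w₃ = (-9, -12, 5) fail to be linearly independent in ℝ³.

k = -14/5

Dependence holds iff the 3×3 matrix [w₁ w₂ w₃] is singular.
Cofactor expansion gives det = -105*k - 294.
Setting this to zero gives k = -14/5.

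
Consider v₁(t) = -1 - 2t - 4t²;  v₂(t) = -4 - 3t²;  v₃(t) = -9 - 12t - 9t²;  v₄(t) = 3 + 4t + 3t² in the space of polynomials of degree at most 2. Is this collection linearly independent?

linearly dependent

Take coordinates with respect to the standard basis {1, t, t²}.
There are 4 vectors in a 3-dimensional space, so they cannot be linearly independent.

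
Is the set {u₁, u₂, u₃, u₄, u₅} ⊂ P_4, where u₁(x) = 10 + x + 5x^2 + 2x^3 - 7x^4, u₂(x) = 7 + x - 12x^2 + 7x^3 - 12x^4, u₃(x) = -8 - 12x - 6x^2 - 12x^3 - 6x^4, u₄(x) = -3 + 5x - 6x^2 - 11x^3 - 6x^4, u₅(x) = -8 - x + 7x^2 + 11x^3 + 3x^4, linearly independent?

Write each element as a coordinate vector in ℝ⁵ using {1, x, …, x^4}.
Form the 5×5 matrix with these as columns; its determinant is -546224.
A nonzero determinant means the columns are linearly independent.

linearly independent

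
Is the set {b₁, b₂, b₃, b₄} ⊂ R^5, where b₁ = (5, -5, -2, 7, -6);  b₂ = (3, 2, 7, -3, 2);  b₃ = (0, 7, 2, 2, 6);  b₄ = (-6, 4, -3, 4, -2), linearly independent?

Place the vectors as rows of a 4×5 matrix and reduce to echelon form.
The reduction yields 4 nonzero rows, so the rank is 4.
Since rank = 4 (the number of vectors), the set is linearly independent.

linearly independent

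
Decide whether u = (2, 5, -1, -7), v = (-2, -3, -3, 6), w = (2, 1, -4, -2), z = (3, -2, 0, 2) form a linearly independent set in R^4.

linearly independent

Place the vectors as rows of a 4×4 matrix and reduce to echelon form.
The reduction yields 4 nonzero rows, so the rank is 4.
Since rank = 4 (the number of vectors), the set is linearly independent.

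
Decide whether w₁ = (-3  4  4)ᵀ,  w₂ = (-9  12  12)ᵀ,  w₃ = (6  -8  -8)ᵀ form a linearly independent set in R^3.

linearly dependent

Form the 3×3 matrix with these as columns; its determinant is 0.
A zero determinant means the columns are linearly dependent.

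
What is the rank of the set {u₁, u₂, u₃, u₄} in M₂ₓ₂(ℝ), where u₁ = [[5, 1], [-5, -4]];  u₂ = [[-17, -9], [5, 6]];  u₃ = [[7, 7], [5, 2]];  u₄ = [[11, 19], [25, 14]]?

Use coordinates relative to {E₁₁, E₁₂, E₂₁, E₂₂}.
Put the 4×4 matrix [u₁|u₂|u₃|u₄] into echelon form.
The echelon form has 2 nonzero rows, so the rank is 2.

rank 2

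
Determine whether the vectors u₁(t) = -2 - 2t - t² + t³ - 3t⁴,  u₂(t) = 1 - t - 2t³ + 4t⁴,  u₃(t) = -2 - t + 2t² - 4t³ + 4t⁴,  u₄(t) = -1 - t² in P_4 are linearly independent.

linearly independent

Write each element as a coordinate vector in ℝ⁵ using {1, t, …, t⁴}.
Row-reduce the matrix whose columns are u₁, u₂, u₃, u₄.
The reduction yields 4 nonzero rows, so the rank is 4.
Since rank = 4 (the number of vectors), the set is linearly independent.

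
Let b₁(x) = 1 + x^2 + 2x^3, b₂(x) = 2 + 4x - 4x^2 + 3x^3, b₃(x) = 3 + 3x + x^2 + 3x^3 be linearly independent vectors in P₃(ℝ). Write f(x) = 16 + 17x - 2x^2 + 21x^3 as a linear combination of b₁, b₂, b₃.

Work in coordinates with respect to the standard basis {1, x, …, x^3}.
Since b₁, b₂, b₃ are independent, the coefficients expressing f are uniquely determined by a linear system.
The system has the unique solution (c₁, c₂, c₃) = (3, 2, 3).

f = 3b₁ + 2b₂ + 3b₃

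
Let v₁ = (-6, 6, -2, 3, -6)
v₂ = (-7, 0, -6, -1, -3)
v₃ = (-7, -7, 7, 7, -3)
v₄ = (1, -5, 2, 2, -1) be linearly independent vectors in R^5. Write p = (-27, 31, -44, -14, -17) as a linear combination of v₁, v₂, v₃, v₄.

Solve the system with v₁, v₂, v₃, v₄ as columns and p as the right-hand side.
Back-substitution yields (c₁, …, c₄) = (2, 4, -2, -1).

p = 2v₁ + 4v₂ - 2v₃ - v₄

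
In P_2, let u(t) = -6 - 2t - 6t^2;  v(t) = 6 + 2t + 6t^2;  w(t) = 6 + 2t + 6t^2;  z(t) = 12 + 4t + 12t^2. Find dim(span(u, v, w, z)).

Represent each element by its coordinate vector in ℝ³.
Apply Gaussian elimination to the matrix whose rows are u, v, w, z.
Exactly 1 pivot survives; hence the rank is 1.
(With 4 elements in a 3-dimensional space the rank is at most 3.)

1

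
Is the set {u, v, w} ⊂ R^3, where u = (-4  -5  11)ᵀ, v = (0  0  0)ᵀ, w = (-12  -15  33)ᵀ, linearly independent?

One of the vectors is the zero vector, so the set is linearly dependent.

linearly dependent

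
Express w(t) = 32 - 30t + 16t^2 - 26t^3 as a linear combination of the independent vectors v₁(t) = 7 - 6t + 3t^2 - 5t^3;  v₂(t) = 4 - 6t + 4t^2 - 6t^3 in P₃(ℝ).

Take coordinate vectors relative to {1, t, …, t^3}.
Write w = c₁v₁ + c₂v₂ and equate components.
The system has the unique solution (c₁, c₂) = (4, 1).

w = 4v₁ + v₂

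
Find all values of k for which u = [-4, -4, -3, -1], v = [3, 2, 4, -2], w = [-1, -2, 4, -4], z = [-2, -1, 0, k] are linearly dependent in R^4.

k = 7/6

The vectors are dependent exactly when the determinant of the matrix with rows u, v, w, z vanishes.
Cofactor expansion gives det = 12*k - 14.
This vanishes exactly when k = 7/6.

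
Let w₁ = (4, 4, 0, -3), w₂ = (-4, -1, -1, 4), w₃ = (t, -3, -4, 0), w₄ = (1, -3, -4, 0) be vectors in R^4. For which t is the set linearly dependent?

t = 1

Place the vectors as rows of a 4×4 matrix; dependence ⇔ determinant zero.
Cofactor expansion gives det = 61*t - 61.
Setting this to zero gives t = 1.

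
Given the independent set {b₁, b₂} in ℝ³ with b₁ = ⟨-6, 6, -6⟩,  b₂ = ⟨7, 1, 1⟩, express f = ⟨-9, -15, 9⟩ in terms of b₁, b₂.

Write f = α₁b₁ + α₂b₂ and equate components.
Row-reducing the augmented matrix gives the unique coefficients (α₁, α₂) = (-2, -3).

f = -2b₁ - 3b₂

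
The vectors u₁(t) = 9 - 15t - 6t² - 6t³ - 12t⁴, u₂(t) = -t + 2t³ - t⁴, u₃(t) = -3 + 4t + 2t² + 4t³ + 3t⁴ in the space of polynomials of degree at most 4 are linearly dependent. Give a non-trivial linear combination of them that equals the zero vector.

u₁ - 3u₂ + 3u₃ = 0

Pass to coordinate vectors relative to the basis {1, t, …, t⁴}.
Solve the homogeneous system with u₁, u₂, u₃ as columns by row-reducing the coefficient matrix.
The free variable yields coefficients (1, -3, 3) (any nonzero multiple also works).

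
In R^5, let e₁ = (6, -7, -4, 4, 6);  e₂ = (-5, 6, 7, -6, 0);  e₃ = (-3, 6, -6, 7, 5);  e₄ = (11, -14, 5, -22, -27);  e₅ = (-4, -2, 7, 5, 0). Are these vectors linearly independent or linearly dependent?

The matrix [e₁|e₂|e₃|e₄|e₅] has determinant 0.
A zero determinant means the columns are linearly dependent.
Indeed 2e₁ + 2e₂ + 3e₃ + e₄ + e₅ = 0.

linearly dependent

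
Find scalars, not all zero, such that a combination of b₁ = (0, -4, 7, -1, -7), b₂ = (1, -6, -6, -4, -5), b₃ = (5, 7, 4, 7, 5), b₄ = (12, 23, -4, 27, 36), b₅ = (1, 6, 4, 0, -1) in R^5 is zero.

2b₁ + b₂ - 3b₃ + b₄ + 2b₅ = 0

Write the vectors as columns of a matrix and find a nonzero vector in its null space.
A generator of the null space is (2, 1, -3, 1, 2).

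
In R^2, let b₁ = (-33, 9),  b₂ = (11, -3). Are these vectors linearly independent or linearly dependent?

linearly dependent

Form the 2×2 matrix with these as columns; its determinant is 0.
A zero determinant means the columns are linearly dependent.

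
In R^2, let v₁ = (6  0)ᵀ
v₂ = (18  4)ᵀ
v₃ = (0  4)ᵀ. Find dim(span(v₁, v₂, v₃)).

Put the 2×3 matrix [v₁|v₂|v₃] into echelon form.
There are 2 pivot columns, so rank = 2.
(With 3 elements in a 2-dimensional space the rank is at most 2.)

2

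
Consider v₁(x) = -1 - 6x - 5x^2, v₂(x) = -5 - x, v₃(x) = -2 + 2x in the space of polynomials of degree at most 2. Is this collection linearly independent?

Take coordinates with respect to the standard basis {1, x, x^2}.
The matrix [v₁|v₂|v₃] has determinant 60.
A nonzero determinant means the columns are linearly independent.

linearly independent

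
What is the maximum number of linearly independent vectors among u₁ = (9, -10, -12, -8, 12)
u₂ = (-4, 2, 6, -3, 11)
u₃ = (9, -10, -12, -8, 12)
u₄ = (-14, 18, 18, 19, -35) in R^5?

Apply Gaussian elimination to the matrix whose rows are u₁, u₂, u₃, u₄.
There are 2 pivot columns, so rank = 2.

2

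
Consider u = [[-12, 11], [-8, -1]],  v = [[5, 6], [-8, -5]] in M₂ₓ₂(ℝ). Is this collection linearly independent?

Take coordinates with respect to the standard basis {E₁₁, E₁₂, E₂₁, E₂₂}.
Place the vectors as rows of a 2×4 matrix and reduce to echelon form.
The reduction yields 2 nonzero rows, so the rank is 2.
Since rank = 2 (the number of vectors), the set is linearly independent.

linearly independent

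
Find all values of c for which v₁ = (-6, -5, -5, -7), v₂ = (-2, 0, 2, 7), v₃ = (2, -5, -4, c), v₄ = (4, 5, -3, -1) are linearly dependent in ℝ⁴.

c = -43/2

Dependence holds iff the 4×4 matrix [v₁ v₂ v₃ v₄] is singular.
Cofactor expansion gives det = -100*c - 2150.
Setting this to zero gives c = -43/2.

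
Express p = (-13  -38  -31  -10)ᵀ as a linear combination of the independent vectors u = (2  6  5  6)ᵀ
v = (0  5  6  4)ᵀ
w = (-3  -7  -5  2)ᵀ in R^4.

p = -2u - v + 3w

Write p = a₁u + … + a₃w and equate components.
Back-substitution yields (a₁, a₂, a₃) = (-2, -1, 3).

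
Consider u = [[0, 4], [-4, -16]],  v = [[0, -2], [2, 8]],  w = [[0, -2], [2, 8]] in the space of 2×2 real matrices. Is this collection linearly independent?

linearly dependent

Take coordinates with respect to the standard basis {E₁₁, E₁₂, E₂₁, E₂₂}.
Row-reduce the matrix whose columns are u, v, w.
The reduction yields 1 nonzero row, so the rank is 1.
Since rank 1 < 3, the set is linearly dependent.
Indeed u + 2v = 0.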